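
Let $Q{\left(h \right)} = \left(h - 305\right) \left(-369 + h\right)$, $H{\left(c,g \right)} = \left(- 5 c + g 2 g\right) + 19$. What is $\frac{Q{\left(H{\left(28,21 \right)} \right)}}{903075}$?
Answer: $\frac{59584}{301025} \approx 0.19794$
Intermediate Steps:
$H{\left(c,g \right)} = 19 - 5 c + 2 g^{2}$ ($H{\left(c,g \right)} = \left(- 5 c + 2 g g\right) + 19 = \left(- 5 c + 2 g^{2}\right) + 19 = 19 - 5 c + 2 g^{2}$)
$Q{\left(h \right)} = \left(-369 + h\right) \left(-305 + h\right)$ ($Q{\left(h \right)} = \left(-305 + h\right) \left(-369 + h\right) = \left(-369 + h\right) \left(-305 + h\right)$)
$\frac{Q{\left(H{\left(28,21 \right)} \right)}}{903075} = \frac{112545 + \left(19 - 140 + 2 \cdot 21^{2}\right)^{2} - 674 \left(19 - 140 + 2 \cdot 21^{2}\right)}{903075} = \left(112545 + \left(19 - 140 + 2 \cdot 441\right)^{2} - 674 \left(19 - 140 + 2 \cdot 441\right)\right) \frac{1}{903075} = \left(112545 + \left(19 - 140 + 882\right)^{2} - 674 \left(19 - 140 + 882\right)\right) \frac{1}{903075} = \left(112545 + 761^{2} - 512914\right) \frac{1}{903075} = \left(112545 + 579121 - 512914\right) \frac{1}{903075} = 178752 \cdot \frac{1}{903075} = \frac{59584}{301025}$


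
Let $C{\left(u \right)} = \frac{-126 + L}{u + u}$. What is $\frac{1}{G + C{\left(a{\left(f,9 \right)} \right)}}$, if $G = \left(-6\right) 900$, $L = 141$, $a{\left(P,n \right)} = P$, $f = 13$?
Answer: $- \frac{26}{140385} \approx -0.0001852$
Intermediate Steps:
$C{\left(u \right)} = \frac{15}{2 u}$ ($C{\left(u \right)} = \frac{-126 + 141}{u + u} = \frac{15}{2 u}$)
$G = -5400$
$\frac{1}{G + C{\left(a{\left(f,9 \right)} \right)}} = \frac{1}{-5400 + \frac{15}{2 \cdot 13}} = \frac{1}{-5400 + \frac{15}{2} \cdot \frac{1}{13}} = \frac{1}{-5400 + \frac{15}{26}} = \frac{1}{- \frac{140385}{26}} = - \frac{26}{140385}$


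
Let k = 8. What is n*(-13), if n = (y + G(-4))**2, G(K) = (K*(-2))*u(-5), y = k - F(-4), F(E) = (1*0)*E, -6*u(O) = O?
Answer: -25168/9 ≈ -2796.4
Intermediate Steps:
u(O) = -O/6
F(E) = 0 (F(E) = 0*E = 0)
y = 8 (y = 8 - 1*0 = 8 + 0 = 8)
G(K) = -5*K/3 (G(K) = (K*(-2))*(-1/6*(-5)) = -2*K*(5/6) = -5*K/3)
n = 1936/9 (n = (8 - 5/3*(-4))**2 = (8 + 20/3)**2 = (44/3)**2 = 1936/9 ≈ 215.11)
n*(-13) = (1936/9)*(-13) = -25168/9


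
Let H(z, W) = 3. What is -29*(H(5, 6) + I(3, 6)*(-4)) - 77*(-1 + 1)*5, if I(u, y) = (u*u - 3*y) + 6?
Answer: -435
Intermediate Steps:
I(u, y) = 6 + u² - 3*y (I(u, y) = (u² - 3*y) + 6 = 6 + u² - 3*y)
-29*(H(5, 6) + I(3, 6)*(-4)) - 77*(-1 + 1)*5 = -29*(3 + (6 + 3² - 3*6)*(-4)) - 77*(-1 + 1)*5 = -29*(3 + (6 + 9 - 18)*(-4)) - 0*5 = -29*(3 - 3*(-4)) - 77*0 = -29*(3 + 12) + 0 = -29*15 + 0 = -435 + 0 = -435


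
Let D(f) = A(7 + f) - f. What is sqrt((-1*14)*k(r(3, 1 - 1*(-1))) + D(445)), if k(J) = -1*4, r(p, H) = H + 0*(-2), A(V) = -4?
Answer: I*sqrt(393) ≈ 19.824*I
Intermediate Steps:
r(p, H) = H (r(p, H) = H + 0 = H)
k(J) = -4
D(f) = -4 - f
sqrt((-1*14)*k(r(3, 1 - 1*(-1))) + D(445)) = sqrt(-1*14*(-4) + (-4 - 1*445)) = sqrt(-14*(-4) + (-4 - 445)) = sqrt(56 - 449) = sqrt(-393) = I*sqrt(393)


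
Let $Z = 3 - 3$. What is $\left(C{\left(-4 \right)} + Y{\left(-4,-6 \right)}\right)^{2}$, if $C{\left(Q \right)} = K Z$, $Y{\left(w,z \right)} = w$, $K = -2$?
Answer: $16$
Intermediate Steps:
$Z = 0$ ($Z = 3 - 3 = 0$)
$C{\left(Q \right)} = 0$ ($C{\left(Q \right)} = \left(-2\right) 0 = 0$)
$\left(C{\left(-4 \right)} + Y{\left(-4,-6 \right)}\right)^{2} = \left(0 - 4\right)^{2} = \left(-4\right)^{2} = 16$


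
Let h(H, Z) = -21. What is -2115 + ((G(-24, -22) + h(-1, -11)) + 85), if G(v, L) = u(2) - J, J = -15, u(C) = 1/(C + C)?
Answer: -8143/4 ≈ -2035.8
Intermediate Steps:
u(C) = 1/(2*C)
G(v, L) = 61/4 (G(v, L) = (1/2)/2 - 1*(-15) = (1/2)*(1/2) + 15 = 1/4 + 15 = 61/4)
-2115 + ((G(-24, -22) + h(-1, -11)) + 85) = -2115 + ((61/4 - 21) + 85) = -2115 + (-23/4 + 85) = -2115 + 317/4 = -8143/4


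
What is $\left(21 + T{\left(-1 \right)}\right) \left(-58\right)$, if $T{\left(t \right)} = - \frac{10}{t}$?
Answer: $-1798$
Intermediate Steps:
$\left(21 + T{\left(-1 \right)}\right) \left(-58\right) = \left(21 - \frac{10}{-1}\right) \left(-58\right) = \left(21 - -10\right) \left(-58\right) = \left(21 + 10\right) \left(-58\right) = 31 \left(-58\right) = -1798$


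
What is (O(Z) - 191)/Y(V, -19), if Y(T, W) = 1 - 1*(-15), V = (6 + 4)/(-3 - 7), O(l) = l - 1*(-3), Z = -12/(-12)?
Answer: -187/16 ≈ -11.688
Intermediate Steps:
Z = 1 (Z = -12*(-1/12) = 1)
O(l) = 3 + l (O(l) = l + 3 = 3 + l)
V = -1 (V = 10/(-10) = 10*(-⅒) = -1)
Y(T, W) = 16 (Y(T, W) = 1 + 15 = 16)
(O(Z) - 191)/Y(V, -19) = ((3 + 1) - 191)/16 = (4 - 191)*(1/16) = -187*1/16 = -187/16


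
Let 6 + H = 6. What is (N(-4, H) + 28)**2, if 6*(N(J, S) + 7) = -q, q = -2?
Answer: 4096/9 ≈ 455.11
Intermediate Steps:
H = 0 (H = -6 + 6 = 0)
N(J, S) = -20/3 (N(J, S) = -7 + (-1*(-2))/6 = -7 + (1/6)*2 = -7 + 1/3 = -20/3)
(N(-4, H) + 28)**2 = (-20/3 + 28)**2 = (64/3)**2 = 4096/9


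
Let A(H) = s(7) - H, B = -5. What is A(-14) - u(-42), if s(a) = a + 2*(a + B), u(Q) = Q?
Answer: 67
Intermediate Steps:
s(a) = -10 + 3*a (s(a) = a + 2*(a - 5) = a + 2*(-5 + a) = a + (-10 + 2*a) = -10 + 3*a)
A(H) = 11 - H (A(H) = (-10 + 3*7) - H = (-10 + 21) - H = 11 - H)
A(-14) - u(-42) = (11 - 1*(-14)) - 1*(-42) = (11 + 14) + 42 = 25 + 42 = 67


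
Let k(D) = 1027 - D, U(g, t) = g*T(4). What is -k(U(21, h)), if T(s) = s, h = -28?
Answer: -943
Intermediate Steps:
U(g, t) = 4*g (U(g, t) = g*4 = 4*g)
-k(U(21, h)) = -(1027 - 4*21) = -(1027 - 1*84) = -(1027 - 84) = -1*943 = -943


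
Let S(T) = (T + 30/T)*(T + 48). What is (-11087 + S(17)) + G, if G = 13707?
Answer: 65275/17 ≈ 3839.7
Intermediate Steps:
S(T) = (48 + T)*(T + 30/T) (S(T) = (T + 30/T)*(48 + T) = (48 + T)*(T + 30/T))
(-11087 + S(17)) + G = (-11087 + (30 + 17² + 48*17 + 1440/17)) + 13707 = (-11087 + (30 + 289 + 816 + 1440*(1/17))) + 13707 = (-11087 + (30 + 289 + 816 + 1440/17)) + 13707 = (-11087 + 20735/17) + 13707 = -167744/17 + 13707 = 65275/17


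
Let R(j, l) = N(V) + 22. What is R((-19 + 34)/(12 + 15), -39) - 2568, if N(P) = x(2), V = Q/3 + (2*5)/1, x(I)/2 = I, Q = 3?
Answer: -2542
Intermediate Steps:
x(I) = 2*I
V = 11 (V = 3/3 + (2*5)/1 = 3*(⅓) + 10*1 = 1 + 10 = 11)
N(P) = 4 (N(P) = 2*2 = 4)
R(j, l) = 26 (R(j, l) = 4 + 22 = 26)
R((-19 + 34)/(12 + 15), -39) - 2568 = 26 - 2568 = -2542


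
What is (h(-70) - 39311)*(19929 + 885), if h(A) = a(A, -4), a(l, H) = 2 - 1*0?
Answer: -818177526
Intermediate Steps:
a(l, H) = 2 (a(l, H) = 2 + 0 = 2)
h(A) = 2
(h(-70) - 39311)*(19929 + 885) = (2 - 39311)*(19929 + 885) = -39309*20814 = -818177526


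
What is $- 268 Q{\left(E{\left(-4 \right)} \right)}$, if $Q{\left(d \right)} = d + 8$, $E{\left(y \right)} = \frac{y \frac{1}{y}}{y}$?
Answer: $-2077$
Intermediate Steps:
$E{\left(y \right)} = \frac{1}{y}$ ($E{\left(y \right)} = 1 \frac{1}{y} = \frac{1}{y}$)
$Q{\left(d \right)} = 8 + d$
$- 268 Q{\left(E{\left(-4 \right)} \right)} = - 268 \left(8 + \frac{1}{-4}\right) = - 268 \left(8 - \frac{1}{4}\right) = \left(-268\right) \frac{31}{4} = -2077$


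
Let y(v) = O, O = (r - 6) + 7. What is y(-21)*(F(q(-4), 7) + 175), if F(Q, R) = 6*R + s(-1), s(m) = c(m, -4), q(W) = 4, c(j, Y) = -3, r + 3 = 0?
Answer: -428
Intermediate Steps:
r = -3 (r = -3 + 0 = -3)
O = -2 (O = (-3 - 6) + 7 = -9 + 7 = -2)
s(m) = -3
F(Q, R) = -3 + 6*R (F(Q, R) = 6*R - 3 = -3 + 6*R)
y(v) = -2
y(-21)*(F(q(-4), 7) + 175) = -2*((-3 + 6*7) + 175) = -2*((-3 + 42) + 175) = -2*(39 + 175) = -2*214 = -428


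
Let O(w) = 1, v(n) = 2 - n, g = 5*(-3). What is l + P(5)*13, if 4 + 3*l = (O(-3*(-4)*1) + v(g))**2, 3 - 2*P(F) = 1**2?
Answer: 359/3 ≈ 119.67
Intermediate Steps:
g = -15
P(F) = 1 (P(F) = 3/2 - 1/2*1**2 = 3/2 - 1/2*1 = 3/2 - 1/2 = 1)
l = 320/3 (l = -4/3 + (1 + (2 - 1*(-15)))**2/3 = -4/3 + (1 + (2 + 15))**2/3 = -4/3 + (1 + 17)**2/3 = -4/3 + (1/3)*18**2 = -4/3 + (1/3)*324 = -4/3 + 108 = 320/3 ≈ 106.67)
l + P(5)*13 = 320/3 + 1*13 = 320/3 + 13 = 359/3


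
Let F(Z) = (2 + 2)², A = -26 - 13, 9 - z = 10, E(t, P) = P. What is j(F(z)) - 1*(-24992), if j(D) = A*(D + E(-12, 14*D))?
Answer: 15632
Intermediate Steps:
z = -1 (z = 9 - 1*10 = 9 - 10 = -1)
A = -39
F(Z) = 16 (F(Z) = 4² = 16)
j(D) = -585*D (j(D) = -39*(D + 14*D) = -585*D)
j(F(z)) - 1*(-24992) = -585*16 - 1*(-24992) = -9360 + 24992 = 15632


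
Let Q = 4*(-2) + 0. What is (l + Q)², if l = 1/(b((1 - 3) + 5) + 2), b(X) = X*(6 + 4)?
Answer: 65025/1024 ≈ 63.501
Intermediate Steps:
b(X) = 10*X (b(X) = X*10 = 10*X)
l = 1/32 (l = 1/(10*((1 - 3) + 5) + 2) = 1/(10*(-2 + 5) + 2) = 1/(10*3 + 2) = 1/(30 + 2) = 1/32 ≈ 0.031250)
Q = -8 (Q = -8 + 0 = -8)
(l + Q)² = (1/32 - 8)² = (-255/32)² = 65025/1024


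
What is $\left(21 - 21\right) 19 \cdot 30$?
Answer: $0$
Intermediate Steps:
$\left(21 - 21\right) 19 \cdot 30 = 0 \cdot 19 \cdot 30 = 0 \cdot 30 = 0$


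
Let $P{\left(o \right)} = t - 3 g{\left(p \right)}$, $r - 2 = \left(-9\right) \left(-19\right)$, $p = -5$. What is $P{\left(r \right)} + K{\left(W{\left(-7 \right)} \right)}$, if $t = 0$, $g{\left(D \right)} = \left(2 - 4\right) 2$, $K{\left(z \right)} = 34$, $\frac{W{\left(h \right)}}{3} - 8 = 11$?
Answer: $46$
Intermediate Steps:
$W{\left(h \right)} = 57$ ($W{\left(h \right)} = 24 + 3 \cdot 11 = 24 + 33 = 57$)
$r = 173$ ($r = 2 - -171 = 2 + 171 = 173$)
$g{\left(D \right)} = -4$ ($g{\left(D \right)} = \left(-2\right) 2 = -4$)
$P{\left(o \right)} = 12$ ($P{\left(o \right)} = 0 - -12 = 0 + 12 = 12$)
$P{\left(r \right)} + K{\left(W{\left(-7 \right)} \right)} = 12 + 34 = 46$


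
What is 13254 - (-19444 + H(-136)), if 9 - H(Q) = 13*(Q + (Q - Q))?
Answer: 30921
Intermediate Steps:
H(Q) = 9 - 13*Q (H(Q) = 9 - 13*(Q + (Q - Q)) = 9 - 13*(Q + 0) = 9 - 13*Q)
13254 - (-19444 + H(-136)) = 13254 - (-19444 + (9 - 13*(-136))) = 13254 - (-19444 + (9 + 1768)) = 13254 - (-19444 + 1777) = 13254 - 1*(-17667) = 13254 + 17667 = 30921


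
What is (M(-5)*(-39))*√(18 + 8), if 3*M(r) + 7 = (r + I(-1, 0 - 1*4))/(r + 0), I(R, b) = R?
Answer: 377*√26/5 ≈ 384.47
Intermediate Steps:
M(r) = -7/3 + (-1 + r)/(3*r) (M(r) = -7/3 + ((r - 1)/(r + 0))/3 = -7/3 + ((-1 + r)/r)/3 = -7/3 + (-1 + r)/(3*r))
(M(-5)*(-39))*√(18 + 8) = ((-2 - ⅓/(-5))*(-39))*√(18 + 8) = ((-2 - ⅓*(-⅕))*(-39))*√26 = ((-2 + 1/15)*(-39))*√26 = (-29/15*(-39))*√26 = 377*√26/5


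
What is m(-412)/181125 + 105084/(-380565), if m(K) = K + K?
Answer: -143310556/510591375 ≈ -0.28068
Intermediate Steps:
m(K) = 2*K
m(-412)/181125 + 105084/(-380565) = (2*(-412))/181125 + 105084/(-380565) = -824*1/181125 + 105084*(-1/380565) = -824/181125 - 3892/14095 = -143310556/510591375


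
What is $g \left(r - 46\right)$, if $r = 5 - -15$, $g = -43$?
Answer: $1118$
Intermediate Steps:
$r = 20$ ($r = 5 + 15 = 20$)
$g \left(r - 46\right) = - 43 \left(20 - 46\right) = \left(-43\right) \left(-26\right) = 1118$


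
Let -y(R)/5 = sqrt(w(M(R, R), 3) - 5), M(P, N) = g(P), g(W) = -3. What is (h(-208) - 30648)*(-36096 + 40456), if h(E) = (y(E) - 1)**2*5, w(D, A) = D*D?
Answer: -130987480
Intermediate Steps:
M(P, N) = -3
w(D, A) = D**2
y(R) = -10 (y(R) = -5*sqrt((-3)**2 - 5) = -5*sqrt(9 - 5) = -5*sqrt(4) = -5*2 = -10)
h(E) = 605 (h(E) = (-10 - 1)**2*5 = (-11)**2*5 = 121*5 = 605)
(h(-208) - 30648)*(-36096 + 40456) = (605 - 30648)*(-36096 + 40456) = -30043*4360 = -130987480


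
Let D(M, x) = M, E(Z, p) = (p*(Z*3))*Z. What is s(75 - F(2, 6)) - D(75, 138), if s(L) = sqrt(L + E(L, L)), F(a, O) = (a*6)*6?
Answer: -75 + 2*sqrt(21) ≈ -65.835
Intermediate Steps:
E(Z, p) = 3*p*Z**2 (E(Z, p) = (p*(3*Z))*Z = (3*Z*p)*Z = 3*p*Z**2)
F(a, O) = 36*a (F(a, O) = (6*a)*6 = 36*a)
s(L) = sqrt(L + 3*L**3) (s(L) = sqrt(L + 3*L*L**2) = sqrt(L + 3*L**3))
s(75 - F(2, 6)) - D(75, 138) = sqrt((75 - 36*2) + 3*(75 - 36*2)**3) - 1*75 = sqrt((75 - 1*72) + 3*(75 - 1*72)**3) - 75 = sqrt((75 - 72) + 3*(75 - 72)**3) - 75 = sqrt(3 + 3*3**3) - 75 = sqrt(3 + 3*27) - 75 = sqrt(3 + 81) - 75 = sqrt(84) - 75 = 2*sqrt(21) - 75 = -75 + 2*sqrt(21)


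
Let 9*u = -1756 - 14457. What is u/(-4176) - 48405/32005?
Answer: -260071291/240575184 ≈ -1.0810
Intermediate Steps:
u = -16213/9 (u = (-1756 - 14457)/9 = (⅑)*(-16213) = -16213/9 ≈ -1801.4)
u/(-4176) - 48405/32005 = -16213/9/(-4176) - 48405/32005 = -16213/9*(-1/4176) - 48405*1/32005 = 16213/37584 - 9681/6401 = -260071291/240575184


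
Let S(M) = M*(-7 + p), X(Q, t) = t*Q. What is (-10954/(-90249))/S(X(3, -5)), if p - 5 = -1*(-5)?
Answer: -10954/4061205 ≈ -0.0026972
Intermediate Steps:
X(Q, t) = Q*t
p = 10 (p = 5 - 1*(-5) = 5 + 5 = 10)
S(M) = 3*M (S(M) = M*(-7 + 10) = M*3 = 3*M)
(-10954/(-90249))/S(X(3, -5)) = (-10954/(-90249))/((3*(3*(-5)))) = (-10954*(-1/90249))/((3*(-15))) = (10954/90249)/(-45) = (10954/90249)*(-1/45) = -10954/4061205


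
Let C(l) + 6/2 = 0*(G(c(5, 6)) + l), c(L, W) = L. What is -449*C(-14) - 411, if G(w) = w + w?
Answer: 936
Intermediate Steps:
G(w) = 2*w
C(l) = -3 (C(l) = -3 + 0*(2*5 + l) = -3 + 0*(10 + l) = -3 + 0 = -3)
-449*C(-14) - 411 = -449*(-3) - 411 = 1347 - 411 = 936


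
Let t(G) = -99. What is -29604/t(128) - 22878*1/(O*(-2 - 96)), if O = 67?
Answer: 32774131/108339 ≈ 302.51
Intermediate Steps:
-29604/t(128) - 22878*1/(O*(-2 - 96)) = -29604/(-99) - 22878*1/(67*(-2 - 96)) = -29604*(-1/99) - 22878/((-98*67)) = 9868/33 - 22878/(-6566) = 9868/33 - 22878*(-1/6566) = 9868/33 + 11439/3283 = 32774131/108339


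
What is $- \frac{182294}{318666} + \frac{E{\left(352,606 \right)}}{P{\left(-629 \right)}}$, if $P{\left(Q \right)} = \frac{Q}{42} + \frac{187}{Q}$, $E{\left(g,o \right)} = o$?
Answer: $- \frac{1507040437}{37443255} \approx -40.249$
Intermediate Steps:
$P{\left(Q \right)} = \frac{187}{Q} + \frac{Q}{42}$ ($P{\left(Q \right)} = Q \frac{1}{42} + \frac{187}{Q} = \frac{Q}{42} + \frac{187}{Q} = \frac{187}{Q} + \frac{Q}{42}$)
$- \frac{182294}{318666} + \frac{E{\left(352,606 \right)}}{P{\left(-629 \right)}} = - \frac{182294}{318666} + \frac{606}{\frac{187}{-629} + \frac{1}{42} \left(-629\right)} = \left(-182294\right) \frac{1}{318666} + \frac{606}{187 \left(- \frac{1}{629}\right) - \frac{629}{42}} = - \frac{91147}{159333} + \frac{606}{- \frac{11}{37} - \frac{629}{42}} = - \frac{91147}{159333} + \frac{606}{- \frac{23735}{1554}} = - \frac{91147}{159333} + 606 \left(- \frac{1554}{23735}\right) = - \frac{91147}{159333} - \frac{9324}{235} = - \frac{1507040437}{37443255}$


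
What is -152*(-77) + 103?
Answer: 11807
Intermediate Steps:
-152*(-77) + 103 = 11704 + 103 = 11807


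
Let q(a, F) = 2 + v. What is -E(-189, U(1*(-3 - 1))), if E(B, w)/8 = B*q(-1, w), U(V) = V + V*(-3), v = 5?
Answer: 10584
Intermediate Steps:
q(a, F) = 7 (q(a, F) = 2 + 5 = 7)
U(V) = -2*V (U(V) = V - 3*V = -2*V)
E(B, w) = 56*B (E(B, w) = 8*(B*7) = 8*(7*B) = 56*B)
-E(-189, U(1*(-3 - 1))) = -56*(-189) = -1*(-10584) = 10584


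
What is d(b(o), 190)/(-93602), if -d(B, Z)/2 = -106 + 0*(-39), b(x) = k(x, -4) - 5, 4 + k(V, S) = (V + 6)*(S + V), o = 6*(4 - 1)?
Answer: -106/46801 ≈ -0.0022649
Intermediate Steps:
o = 18 (o = 6*3 = 18)
k(V, S) = -4 + (6 + V)*(S + V) (k(V, S) = -4 + (V + 6)*(S + V) = -4 + (6 + V)*(S + V))
b(x) = -33 + x² + 2*x (b(x) = (-4 + x² + 6*(-4) + 6*x - 4*x) - 5 = (-4 + x² - 24 + 6*x - 4*x) - 5 = (-28 + x² + 2*x) - 5 = -33 + x² + 2*x)
d(B, Z) = 212 (d(B, Z) = -2*(-106 + 0*(-39)) = -2*(-106 + 0) = -2*(-106) = 212)
d(b(o), 190)/(-93602) = 212/(-93602) = 212*(-1/93602) = -106/46801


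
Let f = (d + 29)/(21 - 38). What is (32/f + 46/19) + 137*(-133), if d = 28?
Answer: -1039003/57 ≈ -18228.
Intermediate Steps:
f = -57/17 (f = (28 + 29)/(21 - 38) = 57/(-17) = 57*(-1/17) = -57/17 ≈ -3.3529)
(32/f + 46/19) + 137*(-133) = (32/(-57/17) + 46/19) + 137*(-133) = (32*(-17/57) + 46*(1/19)) - 18221 = (-544/57 + 46/19) - 18221 = -406/57 - 18221 = -1039003/57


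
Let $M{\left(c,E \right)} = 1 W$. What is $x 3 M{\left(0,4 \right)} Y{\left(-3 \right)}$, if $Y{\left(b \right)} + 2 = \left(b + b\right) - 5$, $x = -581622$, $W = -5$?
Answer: $-113416290$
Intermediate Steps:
$Y{\left(b \right)} = -7 + 2 b$ ($Y{\left(b \right)} = -2 + \left(\left(b + b\right) - 5\right) = -2 + \left(2 b - 5\right) = -2 + \left(-5 + 2 b\right) = -7 + 2 b$)
$M{\left(c,E \right)} = -5$ ($M{\left(c,E \right)} = 1 \left(-5\right) = -5$)
$x 3 M{\left(0,4 \right)} Y{\left(-3 \right)} = - 581622 \cdot 3 \left(-5\right) \left(-7 + 2 \left(-3\right)\right) = - 581622 \left(- 15 \left(-7 - 6\right)\right) = - 581622 \left(\left(-15\right) \left(-13\right)\right) = \left(-581622\right) 195 = -113416290$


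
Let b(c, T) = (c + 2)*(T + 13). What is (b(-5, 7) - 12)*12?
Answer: -864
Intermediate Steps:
b(c, T) = (2 + c)*(13 + T)
(b(-5, 7) - 12)*12 = ((26 + 2*7 + 13*(-5) + 7*(-5)) - 12)*12 = ((26 + 14 - 65 - 35) - 12)*12 = (-60 - 12)*12 = -72*12 = -864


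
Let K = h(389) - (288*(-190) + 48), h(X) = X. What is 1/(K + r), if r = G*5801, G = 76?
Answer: 1/495937 ≈ 2.0164e-6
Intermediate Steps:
r = 440876 (r = 76*5801 = 440876)
K = 55061 (K = 389 - (288*(-190) + 48) = 389 - (-54720 + 48) = 389 - 1*(-54672) = 389 + 54672 = 55061)
1/(K + r) = 1/(55061 + 440876) = 1/495937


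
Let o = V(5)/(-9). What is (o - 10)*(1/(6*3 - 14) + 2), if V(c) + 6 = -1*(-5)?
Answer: -89/4 ≈ -22.250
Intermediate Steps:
V(c) = -1 (V(c) = -6 - 1*(-5) = -6 + 5 = -1)
o = ⅑ (o = -1/(-9) = -1*(-⅑) = ⅑ ≈ 0.11111)
(o - 10)*(1/(6*3 - 14) + 2) = (⅑ - 10)*(1/(6*3 - 14) + 2) = -89*(1/(18 - 14) + 2)/9 = -89*(1/4 + 2)/9 = -89*(¼ + 2)/9 = -89/9*9/4 = -89/4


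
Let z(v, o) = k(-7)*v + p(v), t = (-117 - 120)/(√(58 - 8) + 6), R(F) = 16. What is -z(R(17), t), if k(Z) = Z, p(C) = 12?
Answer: 100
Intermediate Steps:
t = -237/(6 + 5*√2) (t = -237/(√50 + 6) = -237/(5*√2 + 6) = -237/(6 + 5*√2) ≈ -18.132)
z(v, o) = 12 - 7*v (z(v, o) = -7*v + 12 = 12 - 7*v)
-z(R(17), t) = -(12 - 7*16) = -(12 - 112) = -1*(-100) = 100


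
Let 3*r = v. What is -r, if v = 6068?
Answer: -6068/3 ≈ -2022.7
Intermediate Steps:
r = 6068/3 (r = (⅓)*6068 = 6068/3 ≈ 2022.7)
-r = -1*6068/3 = -6068/3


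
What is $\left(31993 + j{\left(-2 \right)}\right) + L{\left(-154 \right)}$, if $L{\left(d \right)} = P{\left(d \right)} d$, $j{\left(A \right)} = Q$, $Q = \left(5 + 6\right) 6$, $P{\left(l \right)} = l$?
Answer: $55775$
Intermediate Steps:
$Q = 66$ ($Q = 11 \cdot 6 = 66$)
$j{\left(A \right)} = 66$
$L{\left(d \right)} = d^{2}$ ($L{\left(d \right)} = d d = d^{2}$)
$\left(31993 + j{\left(-2 \right)}\right) + L{\left(-154 \right)} = \left(31993 + 66\right) + \left(-154\right)^{2} = 32059 + 23716 = 55775$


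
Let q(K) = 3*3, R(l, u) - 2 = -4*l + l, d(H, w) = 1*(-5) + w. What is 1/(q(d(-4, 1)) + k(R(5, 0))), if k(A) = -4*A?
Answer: 1/61 ≈ 0.016393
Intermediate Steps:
d(H, w) = -5 + w
R(l, u) = 2 - 3*l (R(l, u) = 2 + (-4*l + l) = 2 - 3*l)
q(K) = 9
1/(q(d(-4, 1)) + k(R(5, 0))) = 1/(9 - 4*(2 - 3*5)) = 1/(9 - 4*(2 - 15)) = 1/(9 - 4*(-13)) = 1/(9 + 52) = 1/61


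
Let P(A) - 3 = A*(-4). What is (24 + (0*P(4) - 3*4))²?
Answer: 144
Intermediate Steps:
P(A) = 3 - 4*A (P(A) = 3 + A*(-4) = 3 - 4*A)
(24 + (0*P(4) - 3*4))² = (24 + (0*(3 - 4*4) - 3*4))² = (24 + (0*(3 - 16) - 12))² = (24 + (0*(-13) - 12))² = (24 + (0 - 12))² = (24 - 12)² = 12² = 144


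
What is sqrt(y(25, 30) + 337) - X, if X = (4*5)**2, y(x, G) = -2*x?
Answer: -400 + sqrt(287) ≈ -383.06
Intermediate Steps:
X = 400 (X = 20**2 = 400)
sqrt(y(25, 30) + 337) - X = sqrt(-2*25 + 337) - 1*400 = sqrt(-50 + 337) - 400 = sqrt(287) - 400 = -400 + sqrt(287)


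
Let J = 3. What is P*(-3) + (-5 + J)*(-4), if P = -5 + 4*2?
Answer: -1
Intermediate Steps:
P = 3 (P = -5 + 8 = 3)
P*(-3) + (-5 + J)*(-4) = 3*(-3) + (-5 + 3)*(-4) = -9 - 2*(-4) = -9 + 8 = -1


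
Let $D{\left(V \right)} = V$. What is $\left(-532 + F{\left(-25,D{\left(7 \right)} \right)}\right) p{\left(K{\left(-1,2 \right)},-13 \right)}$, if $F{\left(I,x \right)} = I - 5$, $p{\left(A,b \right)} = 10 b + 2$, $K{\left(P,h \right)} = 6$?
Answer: $71936$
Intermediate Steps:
$p{\left(A,b \right)} = 2 + 10 b$
$F{\left(I,x \right)} = -5 + I$ ($F{\left(I,x \right)} = I - 5 = -5 + I$)
$\left(-532 + F{\left(-25,D{\left(7 \right)} \right)}\right) p{\left(K{\left(-1,2 \right)},-13 \right)} = \left(-532 - 30\right) \left(2 + 10 \left(-13\right)\right) = \left(-532 - 30\right) \left(2 - 130\right) = \left(-562\right) \left(-128\right) = 71936$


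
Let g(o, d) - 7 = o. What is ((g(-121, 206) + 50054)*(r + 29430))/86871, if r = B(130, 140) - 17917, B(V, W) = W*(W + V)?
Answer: 2462691220/86871 ≈ 28349.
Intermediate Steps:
B(V, W) = W*(V + W)
g(o, d) = 7 + o
r = 19883 (r = 140*(130 + 140) - 17917 = 140*270 - 17917 = 37800 - 17917 = 19883)
((g(-121, 206) + 50054)*(r + 29430))/86871 = (((7 - 121) + 50054)*(19883 + 29430))/86871 = ((-114 + 50054)*49313)*(1/86871) = (49940*49313)*(1/86871) = 2462691220*(1/86871) = 2462691220/86871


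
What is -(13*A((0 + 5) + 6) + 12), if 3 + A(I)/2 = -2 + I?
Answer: -168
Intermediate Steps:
A(I) = -10 + 2*I (A(I) = -6 + 2*(-2 + I) = -6 + (-4 + 2*I) = -10 + 2*I)
-(13*A((0 + 5) + 6) + 12) = -(13*(-10 + 2*((0 + 5) + 6)) + 12) = -(13*(-10 + 2*(5 + 6)) + 12) = -(13*(-10 + 2*11) + 12) = -(13*(-10 + 22) + 12) = -(13*12 + 12) = -(156 + 12) = -1*168 = -168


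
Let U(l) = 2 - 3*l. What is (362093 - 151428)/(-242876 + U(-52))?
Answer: -30095/34674 ≈ -0.86794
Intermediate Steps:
(362093 - 151428)/(-242876 + U(-52)) = (362093 - 151428)/(-242876 + (2 - 3*(-52))) = 210665/(-242876 + (2 + 156)) = 210665/(-242876 + 158) = 210665/(-242718) = 210665*(-1/242718) = -30095/34674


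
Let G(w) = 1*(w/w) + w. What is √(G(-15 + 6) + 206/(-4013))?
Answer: 3*I*√14406670/4013 ≈ 2.8375*I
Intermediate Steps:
G(w) = 1 + w (G(w) = 1*1 + w = 1 + w)
√(G(-15 + 6) + 206/(-4013)) = √((1 + (-15 + 6)) + 206/(-4013)) = √((1 - 9) + 206*(-1/4013)) = √(-8 - 206/4013) = √(-32310/4013) = 3*I*√14406670/4013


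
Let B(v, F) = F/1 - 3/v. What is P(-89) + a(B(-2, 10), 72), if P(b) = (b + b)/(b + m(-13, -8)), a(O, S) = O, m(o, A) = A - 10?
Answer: 2817/214 ≈ 13.164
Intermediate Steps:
m(o, A) = -10 + A
B(v, F) = F - 3/v (B(v, F) = F*1 - 3/v = F - 3/v)
P(b) = 2*b/(-18 + b) (P(b) = (b + b)/(b + (-10 - 8)) = (2*b)/(b - 18) = (2*b)/(-18 + b) = 2*b/(-18 + b))
P(-89) + a(B(-2, 10), 72) = 2*(-89)/(-18 - 89) + (10 - 3/(-2)) = 2*(-89)/(-107) + (10 - 3*(-1/2)) = 2*(-89)*(-1/107) + (10 + 3/2) = 178/107 + 23/2 = 2817/214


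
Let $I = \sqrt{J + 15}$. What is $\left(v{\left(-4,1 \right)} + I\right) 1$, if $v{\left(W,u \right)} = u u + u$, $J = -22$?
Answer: $2 + i \sqrt{7} \approx 2.0 + 2.6458 i$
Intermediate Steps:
$v{\left(W,u \right)} = u + u^{2}$ ($v{\left(W,u \right)} = u^{2} + u = u + u^{2}$)
$I = i \sqrt{7}$ ($I = \sqrt{-22 + 15} = \sqrt{-7} = i \sqrt{7} \approx 2.6458 i$)
$\left(v{\left(-4,1 \right)} + I\right) 1 = \left(1 \left(1 + 1\right) + i \sqrt{7}\right) 1 = \left(1 \cdot 2 + i \sqrt{7}\right) 1 = \left(2 + i \sqrt{7}\right) 1 = 2 + i \sqrt{7}$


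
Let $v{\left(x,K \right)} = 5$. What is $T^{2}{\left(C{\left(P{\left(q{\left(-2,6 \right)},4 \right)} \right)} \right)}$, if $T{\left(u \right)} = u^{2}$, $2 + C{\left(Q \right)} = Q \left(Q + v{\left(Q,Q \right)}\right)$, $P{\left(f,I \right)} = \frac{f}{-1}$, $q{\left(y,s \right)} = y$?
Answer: $20736$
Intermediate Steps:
$P{\left(f,I \right)} = - f$ ($P{\left(f,I \right)} = f \left(-1\right) = - f$)
$C{\left(Q \right)} = -2 + Q \left(5 + Q\right)$ ($C{\left(Q \right)} = -2 + Q \left(Q + 5\right) = -2 + Q \left(5 + Q\right)$)
$T^{2}{\left(C{\left(P{\left(q{\left(-2,6 \right)},4 \right)} \right)} \right)} = \left(\left(-2 + \left(\left(-1\right) \left(-2\right)\right)^{2} + 5 \left(\left(-1\right) \left(-2\right)\right)\right)^{2}\right)^{2} = \left(\left(-2 + 2^{2} + 5 \cdot 2\right)^{2}\right)^{2} = \left(\left(-2 + 4 + 10\right)^{2}\right)^{2} = \left(12^{2}\right)^{2} = 144^{2} = 20736$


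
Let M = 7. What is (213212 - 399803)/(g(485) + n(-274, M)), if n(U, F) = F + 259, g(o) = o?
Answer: -186591/751 ≈ -248.46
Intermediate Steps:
n(U, F) = 259 + F
(213212 - 399803)/(g(485) + n(-274, M)) = (213212 - 399803)/(485 + (259 + 7)) = -186591/(485 + 266) = -186591/751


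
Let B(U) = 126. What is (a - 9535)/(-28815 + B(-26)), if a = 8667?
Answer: 868/28689 ≈ 0.030255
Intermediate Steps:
(a - 9535)/(-28815 + B(-26)) = (8667 - 9535)/(-28815 + 126) = -868/(-28689) = -868*(-1/28689) = 868/28689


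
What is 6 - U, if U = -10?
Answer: 16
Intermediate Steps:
6 - U = 6 - 1*(-10) = 6 + 10 = 16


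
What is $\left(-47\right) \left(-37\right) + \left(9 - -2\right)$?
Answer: $1750$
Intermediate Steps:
$\left(-47\right) \left(-37\right) + \left(9 - -2\right) = 1739 + \left(9 + 2\right) = 1739 + 11 = 1750$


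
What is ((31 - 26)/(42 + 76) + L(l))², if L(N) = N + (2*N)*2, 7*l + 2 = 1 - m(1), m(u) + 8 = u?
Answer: 12780625/682276 ≈ 18.732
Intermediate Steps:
m(u) = -8 + u
l = 6/7 (l = -2/7 + (1 - (-8 + 1))/7 = -2/7 + (1 - 1*(-7))/7 = -2/7 + (1 + 7)/7 = -2/7 + (⅐)*8 = -2/7 + 8/7 = 6/7 ≈ 0.85714)
L(N) = 5*N (L(N) = N + 4*N = 5*N)
((31 - 26)/(42 + 76) + L(l))² = ((31 - 26)/(42 + 76) + 5*(6/7))² = (5/118 + 30/7)² = (3575/826)² = 12780625/682276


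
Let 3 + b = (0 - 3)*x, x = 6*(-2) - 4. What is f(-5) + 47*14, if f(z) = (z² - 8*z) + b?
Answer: 768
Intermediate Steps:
x = -16 (x = -12 - 4 = -16)
b = 45 (b = -3 + (0 - 3)*(-16) = -3 - 3*(-16) = -3 + 48 = 45)
f(z) = 45 + z² - 8*z (f(z) = (z² - 8*z) + 45 = 45 + z² - 8*z)
f(-5) + 47*14 = (45 + (-5)² - 8*(-5)) + 47*14 = (45 + 25 + 40) + 658 = 110 + 658 = 768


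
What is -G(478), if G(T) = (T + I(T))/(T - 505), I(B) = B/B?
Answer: 479/27 ≈ 17.741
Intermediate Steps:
I(B) = 1
G(T) = (1 + T)/(-505 + T) (G(T) = (T + 1)/(T - 505) = (1 + T)/(-505 + T))
-G(478) = -(1 + 478)/(-505 + 478) = -479/(-27) = -(-1)*479/27 = -1*(-479/27) = 479/27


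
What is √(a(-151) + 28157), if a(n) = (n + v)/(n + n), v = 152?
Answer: √2568030726/302 ≈ 167.80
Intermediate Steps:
a(n) = (152 + n)/(2*n) (a(n) = (n + 152)/(n + n) = (152 + n)/((2*n)) = (152 + n)*(1/(2*n)) = (152 + n)/(2*n))
√(a(-151) + 28157) = √((½)*(152 - 151)/(-151) + 28157) = √((½)*(-1/151)*1 + 28157) = √(-1/302 + 28157) = √(8503413/302) = √2568030726/302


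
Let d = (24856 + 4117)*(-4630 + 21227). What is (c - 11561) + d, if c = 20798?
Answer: 480874118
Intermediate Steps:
d = 480864881 (d = 28973*16597 = 480864881)
(c - 11561) + d = (20798 - 11561) + 480864881 = 9237 + 480864881 = 480874118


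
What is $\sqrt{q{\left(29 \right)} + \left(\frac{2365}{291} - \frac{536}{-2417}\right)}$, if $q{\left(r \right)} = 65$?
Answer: $\frac{2 \sqrt{9071371511598}}{703347} \approx 8.5644$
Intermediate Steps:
$\sqrt{q{\left(29 \right)} + \left(\frac{2365}{291} - \frac{536}{-2417}\right)} = \sqrt{65 + \left(\frac{2365}{291} - \frac{536}{-2417}\right)} = \sqrt{65 + \left(2365 \cdot \frac{1}{291} - - \frac{536}{2417}\right)} = \sqrt{65 + \left(\frac{2365}{291} + \frac{536}{2417}\right)} = \sqrt{65 + \frac{5872181}{703347}} = \sqrt{\frac{51589736}{703347}} = \frac{2 \sqrt{9071371511598}}{703347}$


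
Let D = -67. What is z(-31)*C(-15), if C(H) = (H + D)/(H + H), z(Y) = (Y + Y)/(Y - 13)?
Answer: 1271/330 ≈ 3.8515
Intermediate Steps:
z(Y) = 2*Y/(-13 + Y) (z(Y) = (2*Y)/(-13 + Y) = 2*Y/(-13 + Y))
C(H) = (-67 + H)/(2*H) (C(H) = (H - 67)/(H + H) = (-67 + H)/((2*H)) = (-67 + H)*(1/(2*H)) = (-67 + H)/(2*H))
z(-31)*C(-15) = (2*(-31)/(-13 - 31))*((½)*(-67 - 15)/(-15)) = (2*(-31)/(-44))*((½)*(-1/15)*(-82)) = (2*(-31)*(-1/44))*(41/15) = (31/22)*(41/15) = 1271/330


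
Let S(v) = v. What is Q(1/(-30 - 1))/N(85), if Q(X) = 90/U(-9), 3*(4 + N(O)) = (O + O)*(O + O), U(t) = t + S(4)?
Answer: -27/14444 ≈ -0.0018693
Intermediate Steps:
U(t) = 4 + t (U(t) = t + 4 = 4 + t)
N(O) = -4 + 4*O²/3 (N(O) = -4 + ((O + O)*(O + O))/3 = -4 + ((2*O)*(2*O))/3 = -4 + (4*O²)/3 = -4 + 4*O²/3)
Q(X) = -18 (Q(X) = 90/(4 - 9) = 90/(-5) = 90*(-⅕) = -18)
Q(1/(-30 - 1))/N(85) = -18/(-4 + (4/3)*85²) = -18/(-4 + (4/3)*7225) = -18/(-4 + 28900/3) = -18/28888/3 = -18*3/28888 = -27/14444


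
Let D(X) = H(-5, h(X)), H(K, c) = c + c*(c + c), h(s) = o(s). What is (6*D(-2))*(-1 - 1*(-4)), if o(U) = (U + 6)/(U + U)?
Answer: 18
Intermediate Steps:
o(U) = (6 + U)/(2*U) (o(U) = (6 + U)/((2*U)) = (6 + U)*(1/(2*U)) = (6 + U)/(2*U))
h(s) = (6 + s)/(2*s)
H(K, c) = c + 2*c² (H(K, c) = c + c*(2*c) = c + 2*c²)
D(X) = (1 + (6 + X)/X)*(6 + X)/(2*X) (D(X) = ((6 + X)/(2*X))*(1 + 2*((6 + X)/(2*X))) = ((6 + X)/(2*X))*(1 + (6 + X)/X) = (1 + (6 + X)/X)*(6 + X)/(2*X))
(6*D(-2))*(-1 - 1*(-4)) = (6*((3 - 2)*(6 - 2)/(-2)²))*(-1 - 1*(-4)) = (6*((¼)*1*4))*(-1 + 4) = (6*1)*3 = 6*3 = 18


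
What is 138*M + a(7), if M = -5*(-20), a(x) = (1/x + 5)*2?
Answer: 96672/7 ≈ 13810.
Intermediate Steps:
a(x) = 10 + 2/x (a(x) = (5 + 1/x)*2 = 10 + 2/x)
M = 100
138*M + a(7) = 138*100 + (10 + 2/7) = 13800 + (10 + 2*(⅐)) = 13800 + (10 + 2/7) = 13800 + 72/7 = 96672/7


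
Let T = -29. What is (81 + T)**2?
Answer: 2704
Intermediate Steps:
(81 + T)**2 = (81 - 29)**2 = 52**2 = 2704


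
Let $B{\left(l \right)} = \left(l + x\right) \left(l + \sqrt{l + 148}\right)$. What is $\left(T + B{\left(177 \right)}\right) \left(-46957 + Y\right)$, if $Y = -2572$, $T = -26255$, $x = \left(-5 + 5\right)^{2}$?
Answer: $-251310146 - 43833165 \sqrt{13} \approx -4.0935 \cdot 10^{8}$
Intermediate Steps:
$x = 0$ ($x = 0^{2} = 0$)
$B{\left(l \right)} = l \left(l + \sqrt{148 + l}\right)$ ($B{\left(l \right)} = \left(l + 0\right) \left(l + \sqrt{l + 148}\right) = l \left(l + \sqrt{148 + l}\right)$)
$\left(T + B{\left(177 \right)}\right) \left(-46957 + Y\right) = \left(-26255 + 177 \left(177 + \sqrt{148 + 177}\right)\right) \left(-46957 - 2572\right) = \left(-26255 + 177 \left(177 + \sqrt{325}\right)\right) \left(-49529\right) = \left(-26255 + 177 \left(177 + 5 \sqrt{13}\right)\right) \left(-49529\right) = \left(-26255 + \left(31329 + 885 \sqrt{13}\right)\right) \left(-49529\right) = \left(5074 + 885 \sqrt{13}\right) \left(-49529\right) = -251310146 - 43833165 \sqrt{13}$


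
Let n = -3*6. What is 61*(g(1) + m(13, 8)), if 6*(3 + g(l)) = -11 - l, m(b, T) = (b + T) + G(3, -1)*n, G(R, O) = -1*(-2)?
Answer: -1220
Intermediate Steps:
n = -18
G(R, O) = 2
m(b, T) = -36 + T + b (m(b, T) = (b + T) + 2*(-18) = (T + b) - 36 = -36 + T + b)
g(l) = -29/6 - l/6 (g(l) = -3 + (-11 - l)/6 = -3 + (-11/6 - l/6) = -29/6 - l/6)
61*(g(1) + m(13, 8)) = 61*((-29/6 - ⅙*1) + (-36 + 8 + 13)) = 61*((-29/6 - ⅙) - 15) = 61*(-5 - 15) = 61*(-20) = -1220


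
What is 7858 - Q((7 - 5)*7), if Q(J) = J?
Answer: 7844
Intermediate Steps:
7858 - Q((7 - 5)*7) = 7858 - (7 - 5)*7 = 7858 - 2*7 = 7858 - 1*14 = 7858 - 14 = 7844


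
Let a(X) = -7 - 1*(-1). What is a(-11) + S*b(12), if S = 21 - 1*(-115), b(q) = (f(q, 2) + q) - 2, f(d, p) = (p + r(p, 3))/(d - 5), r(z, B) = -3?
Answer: 9342/7 ≈ 1334.6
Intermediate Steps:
a(X) = -6 (a(X) = -7 + 1 = -6)
f(d, p) = (-3 + p)/(-5 + d) (f(d, p) = (p - 3)/(d - 5) = (-3 + p)/(-5 + d))
b(q) = -2 + q - 1/(-5 + q) (b(q) = ((-3 + 2)/(-5 + q) + q) - 2 = (-1/(-5 + q) + q) - 2 = (q - 1/(-5 + q)) - 2 = -2 + q - 1/(-5 + q))
S = 136 (S = 21 + 115 = 136)
a(-11) + S*b(12) = -6 + 136*((-1 + (-5 + 12)*(-2 + 12))/(-5 + 12)) = -6 + 136*((-1 + 7*10)/7) = -6 + 136*((-1 + 70)/7) = -6 + 136*((⅐)*69) = -6 + 136*(69/7) = -6 + 9384/7 = 9342/7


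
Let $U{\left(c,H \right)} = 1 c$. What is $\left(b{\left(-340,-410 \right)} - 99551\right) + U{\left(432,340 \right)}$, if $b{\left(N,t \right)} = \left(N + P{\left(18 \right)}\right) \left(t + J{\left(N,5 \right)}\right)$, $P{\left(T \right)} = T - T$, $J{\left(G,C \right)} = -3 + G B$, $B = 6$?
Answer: $734901$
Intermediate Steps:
$J{\left(G,C \right)} = -3 + 6 G$ ($J{\left(G,C \right)} = -3 + G 6 = -3 + 6 G$)
$P{\left(T \right)} = 0$
$b{\left(N,t \right)} = N \left(-3 + t + 6 N\right)$ ($b{\left(N,t \right)} = \left(N + 0\right) \left(t + \left(-3 + 6 N\right)\right) = N \left(-3 + t + 6 N\right)$)
$U{\left(c,H \right)} = c$
$\left(b{\left(-340,-410 \right)} - 99551\right) + U{\left(432,340 \right)} = \left(- 340 \left(-3 - 410 + 6 \left(-340\right)\right) - 99551\right) + 432 = \left(- 340 \left(-3 - 410 - 2040\right) - 99551\right) + 432 = \left(\left(-340\right) \left(-2453\right) - 99551\right) + 432 = \left(834020 - 99551\right) + 432 = 734469 + 432 = 734901$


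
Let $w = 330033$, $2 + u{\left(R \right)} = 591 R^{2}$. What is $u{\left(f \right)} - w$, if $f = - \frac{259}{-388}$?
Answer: $- \frac{49645144169}{150544} \approx -3.2977 \cdot 10^{5}$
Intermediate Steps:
$f = \frac{259}{388}$ ($f = \left(-259\right) \left(- \frac{1}{388}\right) = \frac{259}{388} \approx 0.66753$)
$u{\left(R \right)} = -2 + 591 R^{2}$
$u{\left(f \right)} - w = \left(-2 + 591 \left(\frac{259}{388}\right)^{2}\right) - 330033 = \left(-2 + 591 \cdot \frac{67081}{150544}\right) - 330033 = \left(-2 + \frac{39644871}{150544}\right) - 330033 = \frac{39343783}{150544} - 330033 = - \frac{49645144169}{150544}$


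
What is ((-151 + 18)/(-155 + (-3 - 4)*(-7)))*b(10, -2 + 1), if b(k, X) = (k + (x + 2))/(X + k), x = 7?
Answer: 2527/954 ≈ 2.6488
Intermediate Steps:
b(k, X) = (9 + k)/(X + k) (b(k, X) = (k + (7 + 2))/(X + k) = (k + 9)/(X + k) = (9 + k)/(X + k))
((-151 + 18)/(-155 + (-3 - 4)*(-7)))*b(10, -2 + 1) = ((-151 + 18)/(-155 + (-3 - 4)*(-7)))*((9 + 10)/((-2 + 1) + 10)) = (-133/(-155 - 7*(-7)))*(19/(-1 + 10)) = (-133/(-155 + 49))*(19/9) = (-133/(-106))*((⅑)*19) = -133*(-1/106)*(19/9) = (133/106)*(19/9) = 2527/954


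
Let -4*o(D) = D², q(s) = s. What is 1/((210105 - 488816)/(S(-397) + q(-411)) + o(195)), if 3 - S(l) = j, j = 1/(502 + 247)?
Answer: -1222372/10785155669 ≈ -0.00011334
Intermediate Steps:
j = 1/749 ≈ 0.0013351
S(l) = 2246/749 (S(l) = 3 - 1*1/749 = 3 - 1/749 = 2246/749)
o(D) = -D²/4
1/((210105 - 488816)/(S(-397) + q(-411)) + o(195)) = 1/((210105 - 488816)/(2246/749 - 411) - ¼*195²) = 1/(-278711/(-305593/749) - ¼*38025) = 1/(-278711*(-749/305593) - 38025/4) = 1/(208754539/305593 - 38025/4) = 1/(-10785155669/1222372) = -1222372/10785155669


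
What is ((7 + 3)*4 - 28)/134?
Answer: 6/67 ≈ 0.089552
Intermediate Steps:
((7 + 3)*4 - 28)/134 = (10*4 - 28)*(1/134) = (40 - 28)*(1/134) = 12*(1/134) = 6/67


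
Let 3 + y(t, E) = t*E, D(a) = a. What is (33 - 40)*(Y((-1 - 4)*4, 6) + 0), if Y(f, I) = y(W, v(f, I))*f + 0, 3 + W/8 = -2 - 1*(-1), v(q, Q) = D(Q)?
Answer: -27300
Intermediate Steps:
v(q, Q) = Q
W = -32 (W = -24 + 8*(-2 - 1*(-1)) = -24 + 8*(-2 + 1) = -24 + 8*(-1) = -24 - 8 = -32)
y(t, E) = -3 + E*t (y(t, E) = -3 + t*E = -3 + E*t)
Y(f, I) = f*(-3 - 32*I) (Y(f, I) = (-3 + I*(-32))*f + 0 = (-3 - 32*I)*f + 0 = f*(-3 - 32*I) + 0 = f*(-3 - 32*I))
(33 - 40)*(Y((-1 - 4)*4, 6) + 0) = (33 - 40)*(((-1 - 4)*4)*(-3 - 32*6) + 0) = -7*((-5*4)*(-3 - 192) + 0) = -7*(-20*(-195) + 0) = -7*(3900 + 0) = -7*3900 = -27300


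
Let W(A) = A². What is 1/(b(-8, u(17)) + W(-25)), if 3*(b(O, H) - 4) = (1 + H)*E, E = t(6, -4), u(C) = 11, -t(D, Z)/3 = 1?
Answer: 1/617 ≈ 0.0016207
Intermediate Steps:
t(D, Z) = -3 (t(D, Z) = -3*1 = -3)
E = -3
b(O, H) = 3 - H (b(O, H) = 4 + ((1 + H)*(-3))/3 = 4 + (-3 - 3*H)/3 = 4 + (-1 - H) = 3 - H)
1/(b(-8, u(17)) + W(-25)) = 1/((3 - 1*11) + (-25)²) = 1/((3 - 11) + 625) = 1/(-8 + 625) = 1/617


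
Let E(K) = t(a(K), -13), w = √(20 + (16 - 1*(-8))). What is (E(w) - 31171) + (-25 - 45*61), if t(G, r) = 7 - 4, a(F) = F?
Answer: -33938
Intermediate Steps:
w = 2*√11 (w = √(20 + (16 + 8)) = √(20 + 24) = √44 = 2*√11 ≈ 6.6332)
t(G, r) = 3
E(K) = 3
(E(w) - 31171) + (-25 - 45*61) = (3 - 31171) + (-25 - 45*61) = -31168 + (-25 - 2745) = -31168 - 2770 = -33938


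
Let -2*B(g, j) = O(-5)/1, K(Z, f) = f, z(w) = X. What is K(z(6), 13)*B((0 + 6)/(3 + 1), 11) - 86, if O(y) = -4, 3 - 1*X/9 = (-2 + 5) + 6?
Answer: -60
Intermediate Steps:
X = -54 (X = 27 - 9*((-2 + 5) + 6) = 27 - 9*(3 + 6) = 27 - 9*9 = 27 - 81 = -54)
z(w) = -54
B(g, j) = 2 (B(g, j) = -(-2)/1 = -(-2) = -1/2*(-4) = 2)
K(z(6), 13)*B((0 + 6)/(3 + 1), 11) - 86 = 13*2 - 86 = 26 - 86 = -60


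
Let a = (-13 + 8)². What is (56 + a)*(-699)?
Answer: -56619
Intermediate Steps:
a = 25 (a = (-5)² = 25)
(56 + a)*(-699) = (56 + 25)*(-699) = 81*(-699) = -56619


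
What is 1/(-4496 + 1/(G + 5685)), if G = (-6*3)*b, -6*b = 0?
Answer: -5685/25559759 ≈ -0.00022242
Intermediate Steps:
b = 0 (b = -⅙*0 = 0)
G = 0 (G = -6*3*0 = -18*0 = 0)
1/(-4496 + 1/(G + 5685)) = 1/(-4496 + 1/(0 + 5685)) = 1/(-4496 + 1/5685) = 1/(-25559759/5685) = -5685/25559759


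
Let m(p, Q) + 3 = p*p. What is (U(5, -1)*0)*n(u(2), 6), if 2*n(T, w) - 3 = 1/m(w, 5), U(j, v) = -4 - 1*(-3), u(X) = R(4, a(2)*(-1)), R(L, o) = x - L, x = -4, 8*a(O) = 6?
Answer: 0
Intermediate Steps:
a(O) = ¾ (a(O) = (⅛)*6 = ¾)
R(L, o) = -4 - L
u(X) = -8 (u(X) = -4 - 1*4 = -4 - 4 = -8)
U(j, v) = -1 (U(j, v) = -4 + 3 = -1)
m(p, Q) = -3 + p² (m(p, Q) = -3 + p*p = -3 + p²)
n(T, w) = 3/2 + 1/(2*(-3 + w²))
(U(5, -1)*0)*n(u(2), 6) = (-1*0)*((-8 + 3*6²)/(2*(-3 + 6²))) = 0*((-8 + 3*36)/(2*(-3 + 36))) = 0*((½)*(-8 + 108)/33) = 0*((½)*(1/33)*100) = 0*(50/33) = 0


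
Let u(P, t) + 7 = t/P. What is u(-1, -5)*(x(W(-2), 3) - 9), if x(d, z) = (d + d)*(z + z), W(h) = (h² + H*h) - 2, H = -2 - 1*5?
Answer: -366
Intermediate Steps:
H = -7 (H = -2 - 5 = -7)
u(P, t) = -7 + t/P
W(h) = -2 + h² - 7*h (W(h) = (h² - 7*h) - 2 = -2 + h² - 7*h)
x(d, z) = 4*d*z (x(d, z) = (2*d)*(2*z) = 4*d*z)
u(-1, -5)*(x(W(-2), 3) - 9) = (-7 - 5/(-1))*(4*(-2 + (-2)² - 7*(-2))*3 - 9) = (-7 - 5*(-1))*(4*(-2 + 4 + 14)*3 - 9) = (-7 + 5)*(4*16*3 - 9) = -2*(192 - 9) = -2*183 = -366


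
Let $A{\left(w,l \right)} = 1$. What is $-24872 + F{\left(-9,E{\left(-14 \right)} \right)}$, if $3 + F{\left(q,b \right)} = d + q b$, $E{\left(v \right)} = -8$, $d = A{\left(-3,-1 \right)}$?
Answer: $-24802$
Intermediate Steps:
$d = 1$
$F{\left(q,b \right)} = -2 + b q$ ($F{\left(q,b \right)} = -3 + \left(1 + q b\right) = -3 + \left(1 + b q\right) = -2 + b q$)
$-24872 + F{\left(-9,E{\left(-14 \right)} \right)} = -24872 - -70 = -24872 + \left(-2 + 72\right) = -24872 + 70 = -24802$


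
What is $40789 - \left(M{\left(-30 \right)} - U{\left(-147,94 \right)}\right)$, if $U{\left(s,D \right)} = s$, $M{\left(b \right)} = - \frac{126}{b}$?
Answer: $\frac{203189}{5} \approx 40638.0$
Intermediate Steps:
$40789 - \left(M{\left(-30 \right)} - U{\left(-147,94 \right)}\right) = 40789 - \left(- \frac{126}{-30} - -147\right) = 40789 - \left(\left(-126\right) \left(- \frac{1}{30}\right) + 147\right) = 40789 - \left(\frac{21}{5} + 147\right) = 40789 - \frac{756}{5} = \frac{203189}{5}$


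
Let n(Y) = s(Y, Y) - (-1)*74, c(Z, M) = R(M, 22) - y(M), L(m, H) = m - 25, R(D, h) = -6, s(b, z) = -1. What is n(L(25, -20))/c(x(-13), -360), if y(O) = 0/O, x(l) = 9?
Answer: -73/6 ≈ -12.167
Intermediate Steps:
L(m, H) = -25 + m
y(O) = 0
c(Z, M) = -6 (c(Z, M) = -6 - 1*0 = -6 + 0 = -6)
n(Y) = 73 (n(Y) = -1 - (-1)*74 = -1 - 1*(-74) = -1 + 74 = 73)
n(L(25, -20))/c(x(-13), -360) = 73/(-6) = 73*(-⅙) = -73/6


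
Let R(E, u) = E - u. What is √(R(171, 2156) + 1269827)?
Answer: √1267842 ≈ 1126.0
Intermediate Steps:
√(R(171, 2156) + 1269827) = √((171 - 1*2156) + 1269827) = √((171 - 2156) + 1269827) = √(-1985 + 1269827) = √1267842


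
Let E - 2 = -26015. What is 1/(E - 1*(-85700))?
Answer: 1/59687 ≈ 1.6754e-5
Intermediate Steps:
E = -26013 (E = 2 - 26015 = -26013)
1/(E - 1*(-85700)) = 1/(-26013 - 1*(-85700)) = 1/(-26013 + 85700) = 1/59687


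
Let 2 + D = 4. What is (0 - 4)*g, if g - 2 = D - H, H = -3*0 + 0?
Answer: -16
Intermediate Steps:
D = 2 (D = -2 + 4 = 2)
H = 0 (H = 0 + 0 = 0)
g = 4 (g = 2 + (2 - 1*0) = 2 + (2 + 0) = 2 + 2 = 4)
(0 - 4)*g = (0 - 4)*4 = -4*4 = -16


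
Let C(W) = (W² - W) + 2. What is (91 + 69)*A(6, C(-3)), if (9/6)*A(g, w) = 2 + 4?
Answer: 640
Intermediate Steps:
C(W) = 2 + W² - W
A(g, w) = 4 (A(g, w) = 2*(2 + 4)/3 = (⅔)*6 = 4)
(91 + 69)*A(6, C(-3)) = (91 + 69)*4 = 160*4 = 640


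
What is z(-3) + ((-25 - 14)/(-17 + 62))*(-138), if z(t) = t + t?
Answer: 568/5 ≈ 113.60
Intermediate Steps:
z(t) = 2*t
z(-3) + ((-25 - 14)/(-17 + 62))*(-138) = 2*(-3) + ((-25 - 14)/(-17 + 62))*(-138) = -6 - 39/45*(-138) = -6 - 39*1/45*(-138) = -6 - 13/15*(-138) = -6 + 598/5 = 568/5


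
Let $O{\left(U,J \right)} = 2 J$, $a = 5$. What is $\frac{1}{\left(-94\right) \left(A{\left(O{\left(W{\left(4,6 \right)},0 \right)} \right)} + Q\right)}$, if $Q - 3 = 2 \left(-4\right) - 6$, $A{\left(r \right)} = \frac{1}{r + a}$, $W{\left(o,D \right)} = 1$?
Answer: $\frac{5}{5076} \approx 0.00098503$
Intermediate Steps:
$A{\left(r \right)} = \frac{1}{5 + r}$ ($A{\left(r \right)} = \frac{1}{r + 5} = \frac{1}{5 + r}$)
$Q = -11$ ($Q = 3 + \left(2 \left(-4\right) - 6\right) = 3 - 14 = -11$)
$\frac{1}{\left(-94\right) \left(A{\left(O{\left(W{\left(4,6 \right)},0 \right)} \right)} + Q\right)} = \frac{1}{\left(-94\right) \left(\frac{1}{5 + 2 \cdot 0} - 11\right)} = \frac{1}{\left(-94\right) \left(\frac{1}{5 + 0} - 11\right)} = \frac{1}{\left(-94\right) \left(\frac{1}{5} - 11\right)} = \frac{1}{\left(-94\right) \left(- \frac{54}{5}\right)} = \frac{1}{\frac{5076}{5}} = \frac{5}{5076}$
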